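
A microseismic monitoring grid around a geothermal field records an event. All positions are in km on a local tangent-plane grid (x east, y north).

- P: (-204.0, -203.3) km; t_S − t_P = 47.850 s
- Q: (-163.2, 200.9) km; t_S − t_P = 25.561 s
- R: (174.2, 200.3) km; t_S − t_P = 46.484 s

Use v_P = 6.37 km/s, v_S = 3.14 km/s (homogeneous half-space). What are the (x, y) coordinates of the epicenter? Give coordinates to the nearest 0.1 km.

x ≈ -80.4 km, y ≈ 66.0 km

Distance from S−P lag: d = Δt · v_P v_S / (v_P − v_S) = Δt · (6.37·3.14)/(6.37−3.14) ≈ 6.1925·Δt.
So d_P = 296.31, d_Q = 158.29, d_R = 287.85 km.
Circle about each station: (x + 204.0)² + (y + 203.3)² = 296.31²; (x + 163.2)² + (y − 200.9)² = 158.29²; (x − 174.2)² + (y − 200.3)² = 287.85².
Subtracting the P equation from the Q and R equations removes the quadratic terms:
81.6 x + 808.4 y = 46792.05
756.4 x + 807.2 y = -7539.17
Solving the 2×2 system: x ≈ -80.4, y ≈ 66.0 km.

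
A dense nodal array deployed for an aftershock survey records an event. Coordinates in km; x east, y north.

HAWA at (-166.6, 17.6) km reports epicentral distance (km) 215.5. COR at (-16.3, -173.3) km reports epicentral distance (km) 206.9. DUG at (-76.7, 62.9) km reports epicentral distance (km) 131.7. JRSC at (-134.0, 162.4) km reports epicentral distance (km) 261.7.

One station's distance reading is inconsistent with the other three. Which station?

JRSC

Solve using three stations at a time. Using HAWA, COR, DUG (subtract circle equations pairwise → linear system) gives (x, y) ≈ (48.8, 23.1).
Distances from that point to each station vs reported:
  HAWA: calculated 215.5 vs reported 215.5 → residual 0.0 km
  COR: calculated 206.9 vs reported 206.9 → residual 0.0 km
  DUG: calculated 131.7 vs reported 131.7 → residual 0.0 km
  JRSC: calculated 229.9 vs reported 261.7 → residual 31.8 km
HAWA, COR, DUG are mutually consistent (residuals ≈ 0); JRSC is off by 31.8 km.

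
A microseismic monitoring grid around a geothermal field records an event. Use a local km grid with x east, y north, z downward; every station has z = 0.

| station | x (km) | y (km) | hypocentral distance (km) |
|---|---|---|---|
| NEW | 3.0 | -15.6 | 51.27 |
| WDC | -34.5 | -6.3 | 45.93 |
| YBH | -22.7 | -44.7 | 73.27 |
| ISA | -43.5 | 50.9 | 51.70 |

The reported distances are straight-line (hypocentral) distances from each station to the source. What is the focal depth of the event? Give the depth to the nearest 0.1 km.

Each station gives a sphere (x−x_i)² + (y−y_i)² + z² = d_i² (stations at z=0).
Subtracting the NEW sphere from WDC and YBH: z² cancels, leaving linear equations in x and y:
-75.0 x + 18.6 y = 1496.63
-51.4 x − 58.2 y = -478.86
Solving: x ≈ -14.696, y ≈ 21.207 km (keep extra digits for the depth step; rounded: -14.7, 21.2).
Then from the NEW sphere: z² = 51.27² − (x − 3.0)² − (y + 15.6)² with x = -14.696, y = 21.207, so z ≈ 30.995 ≈ 31.0 km.

depth ≈ 31.0 km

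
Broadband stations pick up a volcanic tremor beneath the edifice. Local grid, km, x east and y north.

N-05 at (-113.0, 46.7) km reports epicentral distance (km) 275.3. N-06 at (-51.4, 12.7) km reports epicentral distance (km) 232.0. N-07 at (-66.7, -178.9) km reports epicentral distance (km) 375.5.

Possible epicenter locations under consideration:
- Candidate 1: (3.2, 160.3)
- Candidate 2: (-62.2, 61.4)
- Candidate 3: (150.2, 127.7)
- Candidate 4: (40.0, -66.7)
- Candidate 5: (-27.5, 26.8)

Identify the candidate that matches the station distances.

Candidate 3

For each candidate, compare |candidate − station| to the reported distance:
Candidate 1: residuals N-05 112.8, N-06 74.6, N-07 29.2 → max 112.8 km
Candidate 2: residuals N-05 222.4, N-06 182.1, N-07 135.2 → max 222.4 km
Candidate 3: residuals N-05 0.1, N-06 0.1, N-07 0.1 → max 0.1 km
Candidate 4: residuals N-05 84.9, N-06 110.9, N-07 220.7 → max 220.7 km
Candidate 5: residuals N-05 187.5, N-06 204.3, N-07 166.1 → max 204.3 km
Only Candidate 3 has all residuals ≈ 0.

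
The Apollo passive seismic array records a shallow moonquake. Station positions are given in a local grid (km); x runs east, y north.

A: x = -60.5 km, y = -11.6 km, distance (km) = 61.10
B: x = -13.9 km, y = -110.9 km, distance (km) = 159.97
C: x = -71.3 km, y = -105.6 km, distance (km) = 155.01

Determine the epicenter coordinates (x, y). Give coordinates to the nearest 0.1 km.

-41.9 km east, 46.6 km north

Circle about each station: (x + 60.5)² + (y + 11.6)² = 61.10²; (x + 13.9)² + (y + 110.9)² = 159.97²; (x + 71.3)² + (y + 105.6)² = 155.01².
Subtracting pairs of circle equations eliminates x²+y² and gives linear equations (the radical axes):
93.2 x − 198.6 y = -13159.98
-21.6 x − 188.0 y = -7854.65
Solving the 2×2 system: x ≈ -41.9, y ≈ 46.6 km.
Check against A (with the unrounded x, y): √((x + 60.5)²+(y + 11.6)²) = 61.09 ≈ 61.10 km. ✓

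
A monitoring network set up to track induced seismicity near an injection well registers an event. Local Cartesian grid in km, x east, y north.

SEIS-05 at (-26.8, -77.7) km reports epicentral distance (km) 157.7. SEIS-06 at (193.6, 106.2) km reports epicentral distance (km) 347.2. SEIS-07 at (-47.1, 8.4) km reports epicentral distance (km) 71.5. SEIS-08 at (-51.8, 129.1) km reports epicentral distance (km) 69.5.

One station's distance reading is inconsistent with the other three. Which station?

SEIS-06

Solve using three stations at a time. Using SEIS-05, SEIS-07, SEIS-08 (subtract circle equations pairwise → linear system) gives (x, y) ≈ (-86.1, 68.5).
Distances from that point to each station vs reported:
  SEIS-05: calculated 157.8 vs reported 157.7 → residual 0.1 km
  SEIS-06: calculated 282.2 vs reported 347.2 → residual 65.0 km
  SEIS-07: calculated 71.6 vs reported 71.5 → residual 0.1 km
  SEIS-08: calculated 69.7 vs reported 69.5 → residual 0.2 km
SEIS-05, SEIS-07, SEIS-08 are mutually consistent (residuals ≈ 0); SEIS-06 is off by 65.0 km.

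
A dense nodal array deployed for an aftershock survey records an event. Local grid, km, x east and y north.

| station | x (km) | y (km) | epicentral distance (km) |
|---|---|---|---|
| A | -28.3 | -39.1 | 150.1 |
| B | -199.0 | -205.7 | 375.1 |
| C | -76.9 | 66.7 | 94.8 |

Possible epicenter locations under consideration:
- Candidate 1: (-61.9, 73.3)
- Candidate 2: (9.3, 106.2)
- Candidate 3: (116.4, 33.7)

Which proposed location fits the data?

Candidate 2

For each candidate, compare |candidate − station| to the reported distance:
Candidate 1: residuals A 32.8, B 64.2, C 78.4 → max 78.4 km
Candidate 2: residuals A 0.0, B 0.0, C 0.0 → max 0.0 km
Candidate 3: residuals A 11.9, B 20.9, C 101.3 → max 101.3 km
Only Candidate 2 has all residuals ≈ 0.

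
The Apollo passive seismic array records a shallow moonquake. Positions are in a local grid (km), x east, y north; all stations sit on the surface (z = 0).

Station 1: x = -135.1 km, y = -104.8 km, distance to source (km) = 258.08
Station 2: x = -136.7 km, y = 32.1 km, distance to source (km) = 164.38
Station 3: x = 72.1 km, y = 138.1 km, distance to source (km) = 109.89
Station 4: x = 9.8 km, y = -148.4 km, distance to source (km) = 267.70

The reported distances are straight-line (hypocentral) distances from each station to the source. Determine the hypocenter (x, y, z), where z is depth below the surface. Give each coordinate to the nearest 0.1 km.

Each station gives a sphere (x−x_i)² + (y−y_i)² + z² = d_i² (stations at z=0).
Subtracting the Station 1 sphere from Station 2 and Station 3: z² cancels, leaving linear equations in x and y:
-3.2 x + 273.8 y = 30066.75
414.4 x + 485.8 y = 49564.44
Solving: x ≈ -9.005, y ≈ 109.708 km (keep extra digits for the depth step; rounded: -9.0, 109.7).
Then from the Station 1 sphere: z² = 258.08² − (x + 135.1)² − (y + 104.8)² with x = -9.005, y = 109.708, so z ≈ 68.496 ≈ 68.5 km.

(-9.0, 109.7, 68.5)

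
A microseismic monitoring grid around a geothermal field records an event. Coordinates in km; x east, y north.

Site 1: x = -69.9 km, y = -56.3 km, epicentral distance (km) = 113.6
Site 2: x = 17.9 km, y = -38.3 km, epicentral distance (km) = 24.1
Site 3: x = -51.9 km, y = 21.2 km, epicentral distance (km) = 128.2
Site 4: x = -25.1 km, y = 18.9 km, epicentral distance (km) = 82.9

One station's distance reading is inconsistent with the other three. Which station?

Site 3

Solve using three stations at a time. Using Site 1, Site 2, Site 4 (subtract circle equations pairwise → linear system) gives (x, y) ≈ (40.9, -31.2).
Distances from that point to each station vs reported:
  Site 1: calculated 113.6 vs reported 113.6 → residual 0.0 km
  Site 2: calculated 24.0 vs reported 24.1 → residual 0.1 km
  Site 3: calculated 106.6 vs reported 128.2 → residual 21.6 km
  Site 4: calculated 82.9 vs reported 82.9 → residual 0.0 km
Site 1, Site 2, Site 4 are mutually consistent (residuals ≈ 0); Site 3 is off by 21.6 km.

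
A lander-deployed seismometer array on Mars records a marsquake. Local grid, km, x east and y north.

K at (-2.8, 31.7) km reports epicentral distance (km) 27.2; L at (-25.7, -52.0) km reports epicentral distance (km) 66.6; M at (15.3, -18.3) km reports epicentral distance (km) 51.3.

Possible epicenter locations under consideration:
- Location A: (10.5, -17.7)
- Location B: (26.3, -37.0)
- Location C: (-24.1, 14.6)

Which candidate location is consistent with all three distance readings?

For each candidate, compare |candidate − station| to the reported distance:
Location A: residuals K 24.0, L 16.7, M 46.5 → max 46.5 km
Location B: residuals K 47.4, L 12.5, M 29.6 → max 47.4 km
Location C: residuals K 0.1, L 0.0, M 0.0 → max 0.1 km
Only Location C has all residuals ≈ 0.

Location C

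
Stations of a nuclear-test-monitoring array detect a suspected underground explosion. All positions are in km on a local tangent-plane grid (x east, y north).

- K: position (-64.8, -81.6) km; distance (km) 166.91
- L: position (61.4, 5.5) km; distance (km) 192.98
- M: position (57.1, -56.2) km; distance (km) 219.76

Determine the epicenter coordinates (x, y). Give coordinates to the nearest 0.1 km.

(-118.0, 76.6)

Circle about each station: (x + 64.8)² + (y + 81.6)² = 166.91²; (x − 61.4)² + (y − 5.5)² = 192.98²; (x − 57.1)² + (y + 56.2)² = 219.76².
Subtracting the K equation from the L and M equations removes the quadratic terms:
252.4 x + 174.2 y = -16439.72
243.8 x + 50.8 y = -24874.26
Solving the 2×2 system: x ≈ -118.0, y ≈ 76.6 km.
Check against K (with the unrounded x, y): √((x + 64.8)²+(y + 81.6)²) = 166.88 ≈ 166.91 km. ✓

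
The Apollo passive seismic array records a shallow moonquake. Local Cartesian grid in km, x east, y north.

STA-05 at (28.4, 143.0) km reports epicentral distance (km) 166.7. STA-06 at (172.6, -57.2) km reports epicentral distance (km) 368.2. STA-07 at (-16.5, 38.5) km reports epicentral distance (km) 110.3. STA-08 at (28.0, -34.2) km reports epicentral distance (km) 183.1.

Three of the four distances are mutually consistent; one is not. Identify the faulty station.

STA-06

Solve using three stations at a time. Using STA-05, STA-07, STA-08 (subtract circle equations pairwise → linear system) gives (x, y) ≈ (-121.9, 70.9).
Distances from that point to each station vs reported:
  STA-05: calculated 166.7 vs reported 166.7 → residual 0.0 km
  STA-06: calculated 321.2 vs reported 368.2 → residual 47.0 km
  STA-07: calculated 110.3 vs reported 110.3 → residual 0.0 km
  STA-08: calculated 183.1 vs reported 183.1 → residual 0.0 km
STA-05, STA-07, STA-08 are mutually consistent (residuals ≈ 0); STA-06 is off by 47.0 km.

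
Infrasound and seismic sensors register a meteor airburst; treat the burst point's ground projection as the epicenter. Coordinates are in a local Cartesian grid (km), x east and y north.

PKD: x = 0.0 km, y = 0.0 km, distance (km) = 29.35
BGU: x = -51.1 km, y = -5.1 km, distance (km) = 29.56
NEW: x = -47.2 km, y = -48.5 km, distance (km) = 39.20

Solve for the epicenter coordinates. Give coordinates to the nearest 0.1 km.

-24.0 km east, -16.9 km north

Circle about each station: x² + y² = 29.35²; (x + 51.1)² + (y + 5.1)² = 29.56²; (x + 47.2)² + (y + 48.5)² = 39.20².
Subtracting the PKD equation from the BGU and NEW equations removes the quadratic terms:
-102.2 x − 10.2 y = 2624.85
-94.4 x − 97.0 y = 3904.87
Solving the 2×2 system: x ≈ -24.0, y ≈ -16.9 km.
Check against PKD (with the unrounded x, y): √(x²+y²) = 29.35 ≈ 29.35 km. ✓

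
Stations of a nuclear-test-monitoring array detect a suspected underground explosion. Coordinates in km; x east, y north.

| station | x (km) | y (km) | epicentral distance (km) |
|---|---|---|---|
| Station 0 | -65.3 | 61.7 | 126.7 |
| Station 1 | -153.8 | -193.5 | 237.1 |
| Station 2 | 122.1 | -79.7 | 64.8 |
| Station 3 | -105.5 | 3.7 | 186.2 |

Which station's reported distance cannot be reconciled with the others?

Solve using three stations at a time. Using Station 1, Station 2, Station 3 (subtract circle equations pairwise → linear system) gives (x, y) ≈ (57.6, -86.1).
Distances from that point to each station vs reported:
  Station 0: calculated 192.2 vs reported 126.7 → residual 65.5 km
  Station 1: calculated 237.1 vs reported 237.1 → residual 0.0 km
  Station 2: calculated 64.8 vs reported 64.8 → residual 0.0 km
  Station 3: calculated 186.2 vs reported 186.2 → residual 0.0 km
Station 1, Station 2, Station 3 are mutually consistent (residuals ≈ 0); Station 0 is off by 65.5 km.

Station 0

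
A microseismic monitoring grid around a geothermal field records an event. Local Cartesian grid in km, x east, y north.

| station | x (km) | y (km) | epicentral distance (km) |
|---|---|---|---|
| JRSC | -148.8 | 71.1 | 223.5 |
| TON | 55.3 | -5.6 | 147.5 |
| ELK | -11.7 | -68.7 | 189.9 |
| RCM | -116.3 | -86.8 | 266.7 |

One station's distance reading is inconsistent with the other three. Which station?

TON

Solve using three stations at a time. Using JRSC, ELK, RCM (subtract circle equations pairwise → linear system) gives (x, y) ≈ (72.6, 101.4).
Distances from that point to each station vs reported:
  JRSC: calculated 223.5 vs reported 223.5 → residual 0.0 km
  TON: calculated 108.4 vs reported 147.5 → residual 39.1 km
  ELK: calculated 189.9 vs reported 189.9 → residual 0.0 km
  RCM: calculated 266.7 vs reported 266.7 → residual 0.0 km
JRSC, ELK, RCM are mutually consistent (residuals ≈ 0); TON is off by 39.1 km.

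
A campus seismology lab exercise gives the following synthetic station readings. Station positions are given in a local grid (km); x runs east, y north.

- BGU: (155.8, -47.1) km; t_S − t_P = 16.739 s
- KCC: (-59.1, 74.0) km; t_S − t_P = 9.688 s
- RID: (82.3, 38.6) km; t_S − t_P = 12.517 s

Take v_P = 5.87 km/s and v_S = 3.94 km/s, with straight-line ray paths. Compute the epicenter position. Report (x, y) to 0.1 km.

(-44.7, -41.2)

Distance from S−P lag: d = Δt · v_P v_S / (v_P − v_S) = Δt · (5.87·3.94)/(5.87−3.94) ≈ 11.9833·Δt.
So d_BGU = 200.59, d_KCC = 116.09, d_RID = 150.00 km.
Circle about each station: (x − 155.8)² + (y + 47.1)² = 200.59²; (x + 59.1)² + (y − 74.0)² = 116.09²; (x − 82.3)² + (y − 38.6)² = 150.00².
Subtracting the BGU equation from the KCC and RID equations removes the quadratic terms:
-429.8 x + 242.2 y = 9236.22
-147.0 x + 171.4 y = -492.45
Solving the 2×2 system: x ≈ -44.7, y ≈ -41.2 km.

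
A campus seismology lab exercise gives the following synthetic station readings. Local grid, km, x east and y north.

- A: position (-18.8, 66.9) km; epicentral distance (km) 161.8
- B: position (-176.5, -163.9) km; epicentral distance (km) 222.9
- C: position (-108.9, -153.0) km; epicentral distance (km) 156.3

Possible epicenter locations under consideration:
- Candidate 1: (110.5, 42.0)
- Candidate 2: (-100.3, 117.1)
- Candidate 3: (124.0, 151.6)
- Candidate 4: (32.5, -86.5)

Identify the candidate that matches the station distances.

Candidate 4

For each candidate, compare |candidate − station| to the reported distance:
Candidate 1: residuals A 30.1, B 130.3, C 137.2 → max 137.2 km
Candidate 2: residuals A 66.1, B 68.2, C 113.9 → max 113.9 km
Candidate 3: residuals A 4.2, B 212.8, C 227.1 → max 227.1 km
Candidate 4: residuals A 0.0, B 0.0, C 0.0 → max 0.0 km
Only Candidate 4 has all residuals ≈ 0.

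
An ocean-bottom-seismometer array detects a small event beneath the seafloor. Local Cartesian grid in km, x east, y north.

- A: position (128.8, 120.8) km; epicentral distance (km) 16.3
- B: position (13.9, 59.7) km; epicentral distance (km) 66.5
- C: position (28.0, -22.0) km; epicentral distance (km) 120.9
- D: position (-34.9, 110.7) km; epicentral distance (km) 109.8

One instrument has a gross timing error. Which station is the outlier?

Solve using three stations at a time. Using B, C, D (subtract circle equations pairwise → linear system) gives (x, y) ≈ (73.0, 90.2).
Distances from that point to each station vs reported:
  A: calculated 63.7 vs reported 16.3 → residual 47.4 km
  B: calculated 66.5 vs reported 66.5 → residual 0.0 km
  C: calculated 120.9 vs reported 120.9 → residual 0.0 km
  D: calculated 109.8 vs reported 109.8 → residual 0.0 km
B, C, D are mutually consistent (residuals ≈ 0); A is off by 47.4 km.

A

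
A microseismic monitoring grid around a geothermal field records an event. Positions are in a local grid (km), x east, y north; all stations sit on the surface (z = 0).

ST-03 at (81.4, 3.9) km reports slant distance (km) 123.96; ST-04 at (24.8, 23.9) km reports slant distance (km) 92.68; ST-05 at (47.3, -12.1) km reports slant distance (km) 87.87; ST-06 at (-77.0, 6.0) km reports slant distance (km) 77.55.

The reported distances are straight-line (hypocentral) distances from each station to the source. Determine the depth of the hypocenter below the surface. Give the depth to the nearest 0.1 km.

Each station gives a sphere (x−x_i)² + (y−y_i)² + z² = d_i² (stations at z=0).
Subtracting the ST-03 sphere from ST-04 and ST-05: z² cancels, leaving linear equations in x and y:
-113.2 x + 40.0 y = 1321.58
-68.2 x − 32.0 y = 3387.47
Solving: x ≈ -27.997, y ≈ -46.191 km (keep extra digits for the depth step; rounded: -28.0, -46.2).
Then from the ST-03 sphere: z² = 123.96² − (x − 81.4)² − (y − 3.9)² with x = -27.997, y = -46.191, so z ≈ 29.821 ≈ 29.8 km.
Check against ST-06 (with the unrounded solution): distance 77.55 ≈ 77.55 km. ✓

depth ≈ 29.8 km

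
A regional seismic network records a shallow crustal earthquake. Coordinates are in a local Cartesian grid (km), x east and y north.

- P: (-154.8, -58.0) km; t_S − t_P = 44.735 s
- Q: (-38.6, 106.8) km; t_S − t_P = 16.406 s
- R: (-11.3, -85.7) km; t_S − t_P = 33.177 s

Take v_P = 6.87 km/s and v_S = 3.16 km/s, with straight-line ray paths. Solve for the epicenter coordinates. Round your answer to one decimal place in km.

Distance from S−P lag: d = Δt · v_P v_S / (v_P − v_S) = Δt · (6.87·3.16)/(6.87−3.16) ≈ 5.8515·Δt.
So d_P = 261.77, d_Q = 96.00, d_R = 194.14 km.
Circle about each station: (x + 154.8)² + (y + 58.0)² = 261.77²; (x + 38.6)² + (y − 106.8)² = 96.00²; (x + 11.3)² + (y + 85.7)² = 194.14².
Subtracting pairs of circle equations eliminates x²+y² and gives linear equations (the radical axes):
232.4 x + 329.6 y = 44876.69
287.0 x − 55.4 y = 10978.33
Solving the 2×2 system: x ≈ 56.8, y ≈ 96.1 km.
Check against P (with the unrounded x, y): √((x + 154.8)²+(y + 58.0)²) = 261.77 ≈ 261.77 km. ✓

(56.8, 96.1)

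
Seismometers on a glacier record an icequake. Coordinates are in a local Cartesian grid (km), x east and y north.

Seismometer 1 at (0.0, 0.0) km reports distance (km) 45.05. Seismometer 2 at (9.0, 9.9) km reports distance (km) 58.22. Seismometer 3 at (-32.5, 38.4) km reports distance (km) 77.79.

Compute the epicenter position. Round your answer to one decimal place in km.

x ≈ -22.9 km, y ≈ -38.8 km

Circle about each station: x² + y² = 45.05²; (x − 9.0)² + (y − 9.9)² = 58.22²; (x + 32.5)² + (y − 38.4)² = 77.79².
Subtracting the Seismometer 1 equation from the Seismometer 2 and Seismometer 3 equations removes the quadratic terms:
18.0 x + 19.8 y = -1181.06
-65.0 x + 76.8 y = -1490.97
Solving the 2×2 system: x ≈ -22.9, y ≈ -38.8 km.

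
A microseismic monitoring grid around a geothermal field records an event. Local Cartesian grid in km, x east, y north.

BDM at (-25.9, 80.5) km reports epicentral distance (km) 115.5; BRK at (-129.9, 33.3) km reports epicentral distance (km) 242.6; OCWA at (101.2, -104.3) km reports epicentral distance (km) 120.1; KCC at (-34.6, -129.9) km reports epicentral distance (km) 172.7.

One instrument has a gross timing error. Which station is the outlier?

BRK

Solve using three stations at a time. Using BDM, OCWA, KCC (subtract circle equations pairwise → linear system) gives (x, y) ≈ (66.0, 10.5).
Distances from that point to each station vs reported:
  BDM: calculated 115.5 vs reported 115.5 → residual 0.0 km
  BRK: calculated 197.2 vs reported 242.6 → residual 45.4 km
  OCWA: calculated 120.1 vs reported 120.1 → residual 0.0 km
  KCC: calculated 172.7 vs reported 172.7 → residual 0.0 km
BDM, OCWA, KCC are mutually consistent (residuals ≈ 0); BRK is off by 45.4 km.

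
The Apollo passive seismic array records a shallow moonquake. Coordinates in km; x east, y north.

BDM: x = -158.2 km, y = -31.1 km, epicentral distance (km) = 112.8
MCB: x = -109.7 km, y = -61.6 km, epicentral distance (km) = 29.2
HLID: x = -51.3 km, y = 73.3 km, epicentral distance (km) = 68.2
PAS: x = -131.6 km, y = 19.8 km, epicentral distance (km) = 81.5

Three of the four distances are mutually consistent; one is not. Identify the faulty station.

MCB

Solve using three stations at a time. Using BDM, HLID, PAS (subtract circle equations pairwise → linear system) gives (x, y) ≈ (-51.6, 5.3).
Distances from that point to each station vs reported:
  BDM: calculated 112.7 vs reported 112.8 → residual 0.1 km
  MCB: calculated 88.6 vs reported 29.2 → residual 59.4 km
  HLID: calculated 68.0 vs reported 68.2 → residual 0.2 km
  PAS: calculated 81.3 vs reported 81.5 → residual 0.2 km
BDM, HLID, PAS are mutually consistent (residuals ≈ 0); MCB is off by 59.4 km.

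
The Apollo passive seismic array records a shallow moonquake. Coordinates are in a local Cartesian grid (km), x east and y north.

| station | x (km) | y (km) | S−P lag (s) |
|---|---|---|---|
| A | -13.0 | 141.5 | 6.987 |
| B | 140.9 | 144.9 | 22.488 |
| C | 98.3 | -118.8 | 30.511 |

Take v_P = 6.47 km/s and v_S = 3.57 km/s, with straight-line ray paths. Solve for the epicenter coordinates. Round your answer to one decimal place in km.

Distance from S−P lag: d = Δt · v_P v_S / (v_P − v_S) = Δt · (6.47·3.57)/(6.47−3.57) ≈ 7.9648·Δt.
So d_A = 55.65, d_B = 179.11, d_C = 243.01 km.
Circle about each station: (x + 13.0)² + (y − 141.5)² = 55.65²; (x − 140.9)² + (y − 144.9)² = 179.11²; (x − 98.3)² + (y + 118.8)² = 243.01².
Subtracting the A equation from the B and C equations removes the quadratic terms:
307.8 x + 6.8 y = -8325.90
222.6 x − 520.6 y = -52371.86
Solving the 2×2 system: x ≈ -29.0, y ≈ 88.2 km.

(-29.0, 88.2)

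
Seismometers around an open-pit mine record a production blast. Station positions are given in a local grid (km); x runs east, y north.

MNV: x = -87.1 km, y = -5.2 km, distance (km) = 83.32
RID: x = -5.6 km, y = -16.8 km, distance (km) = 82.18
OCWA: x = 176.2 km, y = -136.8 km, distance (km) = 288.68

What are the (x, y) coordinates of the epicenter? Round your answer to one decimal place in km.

Circle about each station: (x + 87.1)² + (y + 5.2)² = 83.32²; (x + 5.6)² + (y + 16.8)² = 82.18²; (x − 176.2)² + (y + 136.8)² = 288.68².
Subtracting the MNV equation from the RID and OCWA equations removes the quadratic terms:
163.0 x − 23.2 y = -7111.18
526.6 x − 263.2 y = -34246.69
Solving the 2×2 system: x ≈ -35.1, y ≈ 59.9 km.

(-35.1, 59.9)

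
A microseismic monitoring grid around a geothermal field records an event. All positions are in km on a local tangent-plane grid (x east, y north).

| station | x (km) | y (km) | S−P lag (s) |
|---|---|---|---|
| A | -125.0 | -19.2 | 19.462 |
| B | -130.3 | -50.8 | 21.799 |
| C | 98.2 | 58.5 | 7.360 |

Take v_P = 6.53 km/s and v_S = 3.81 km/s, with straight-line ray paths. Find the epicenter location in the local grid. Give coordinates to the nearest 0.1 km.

Distance from S−P lag: d = Δt · v_P v_S / (v_P − v_S) = Δt · (6.53·3.81)/(6.53−3.81) ≈ 9.1468·Δt.
So d_A = 178.02, d_B = 199.39, d_C = 67.32 km.
Circle about each station: (x + 125.0)² + (y + 19.2)² = 178.02²; (x + 130.3)² + (y + 50.8)² = 199.39²; (x − 98.2)² + (y − 58.5)² = 67.32².
Subtracting pairs of circle equations eliminates x²+y² and gives linear equations (the radical axes):
-10.6 x − 63.2 y = -4500.16
446.4 x + 155.4 y = 24230.99
Solving the 2×2 system: x ≈ 31.3, y ≈ 66.0 km.
Check against A (with the unrounded x, y): √((x + 125.0)²+(y + 19.2)²) = 178.01 ≈ 178.02 km. ✓

x ≈ 31.3 km, y ≈ 66.0 km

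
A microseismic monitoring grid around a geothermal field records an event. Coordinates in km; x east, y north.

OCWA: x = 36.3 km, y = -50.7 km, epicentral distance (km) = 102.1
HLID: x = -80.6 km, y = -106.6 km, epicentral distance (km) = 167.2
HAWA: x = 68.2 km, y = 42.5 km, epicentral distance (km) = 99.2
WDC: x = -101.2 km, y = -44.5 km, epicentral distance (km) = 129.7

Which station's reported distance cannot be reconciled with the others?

Solve using three stations at a time. Using OCWA, HLID, WDC (subtract circle equations pairwise → linear system) gives (x, y) ≈ (-5.1, 42.5).
Distances from that point to each station vs reported:
  OCWA: calculated 102.0 vs reported 102.1 → residual 0.1 km
  HLID: calculated 167.2 vs reported 167.2 → residual 0.0 km
  HAWA: calculated 73.3 vs reported 99.2 → residual 25.9 km
  WDC: calculated 129.6 vs reported 129.7 → residual 0.1 km
OCWA, HLID, WDC are mutually consistent (residuals ≈ 0); HAWA is off by 25.9 km.

HAWA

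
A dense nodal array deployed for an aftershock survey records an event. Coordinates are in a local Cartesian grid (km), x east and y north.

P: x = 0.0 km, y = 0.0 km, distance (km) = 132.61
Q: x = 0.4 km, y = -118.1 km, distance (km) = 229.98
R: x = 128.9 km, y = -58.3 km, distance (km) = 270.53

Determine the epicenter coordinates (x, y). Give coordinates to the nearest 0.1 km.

Circle about each station: x² + y² = 132.61²; (x − 0.4)² + (y + 118.1)² = 229.98²; (x − 128.9)² + (y + 58.3)² = 270.53².
Subtracting the P equation from the Q and R equations removes the quadratic terms:
0.8 x − 236.2 y = -21357.62
257.8 x − 116.6 y = -35586.97
Solving the 2×2 system: x ≈ -97.3, y ≈ 90.1 km.
Check against P (with the unrounded x, y): √(x²+y²) = 132.60 ≈ 132.61 km. ✓

(-97.3, 90.1)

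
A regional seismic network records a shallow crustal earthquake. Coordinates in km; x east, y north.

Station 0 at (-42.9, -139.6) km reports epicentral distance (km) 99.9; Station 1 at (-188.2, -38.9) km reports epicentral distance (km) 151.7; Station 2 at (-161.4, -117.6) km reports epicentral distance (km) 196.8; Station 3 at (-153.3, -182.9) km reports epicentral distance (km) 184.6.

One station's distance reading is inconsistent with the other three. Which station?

Solve using three stations at a time. Using Station 0, Station 1, Station 3 (subtract circle equations pairwise → linear system) gives (x, y) ≈ (-36.5, -40.0).
Distances from that point to each station vs reported:
  Station 0: calculated 99.8 vs reported 99.9 → residual 0.1 km
  Station 1: calculated 151.7 vs reported 151.7 → residual 0.0 km
  Station 2: calculated 147.0 vs reported 196.8 → residual 49.8 km
  Station 3: calculated 184.6 vs reported 184.6 → residual 0.0 km
Station 0, Station 1, Station 3 are mutually consistent (residuals ≈ 0); Station 2 is off by 49.8 km.

Station 2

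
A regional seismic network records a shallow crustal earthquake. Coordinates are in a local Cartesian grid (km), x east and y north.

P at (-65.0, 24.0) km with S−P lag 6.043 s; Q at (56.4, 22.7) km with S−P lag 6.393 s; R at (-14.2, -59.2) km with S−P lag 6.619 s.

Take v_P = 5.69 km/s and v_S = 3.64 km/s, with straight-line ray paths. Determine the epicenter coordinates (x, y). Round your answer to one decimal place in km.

Distance from S−P lag: d = Δt · v_P v_S / (v_P − v_S) = Δt · (5.69·3.64)/(5.69−3.64) ≈ 10.1032·Δt.
So d_P = 61.05, d_Q = 64.59, d_R = 66.87 km.
Circle about each station: (x + 65.0)² + (y − 24.0)² = 61.05²; (x − 56.4)² + (y − 22.7)² = 64.59²; (x + 14.2)² + (y + 59.2)² = 66.87².
Subtracting pairs of circle equations eliminates x²+y² and gives linear equations (the radical axes):
242.8 x − 2.6 y = -1549.52
101.6 x − 166.4 y = -1839.21
Solving the 2×2 system: x ≈ -6.3, y ≈ 7.2 km.

x ≈ -6.3 km, y ≈ 7.2 km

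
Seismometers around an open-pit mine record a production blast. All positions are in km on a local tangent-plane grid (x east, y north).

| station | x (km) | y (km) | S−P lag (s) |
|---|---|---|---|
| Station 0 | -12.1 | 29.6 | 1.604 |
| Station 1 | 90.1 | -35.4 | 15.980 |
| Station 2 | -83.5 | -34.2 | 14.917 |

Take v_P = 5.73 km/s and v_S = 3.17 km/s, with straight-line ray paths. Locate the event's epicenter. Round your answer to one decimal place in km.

-1.0 km east, 32.1 km north

Distance from S−P lag: d = Δt · v_P v_S / (v_P − v_S) = Δt · (5.73·3.17)/(5.73−3.17) ≈ 7.0954·Δt.
So d_Station 0 = 11.38, d_Station 1 = 113.38, d_Station 2 = 105.84 km.
Circle about each station: (x + 12.1)² + (y − 29.6)² = 11.38²; (x − 90.1)² + (y + 35.4)² = 113.38²; (x + 83.5)² + (y + 34.2)² = 105.84².
Subtracting pairs of circle equations eliminates x²+y² and gives linear equations (the radical axes):
204.4 x − 130.0 y = -4376.92
-142.8 x − 127.6 y = -3953.28
Solving the 2×2 system: x ≈ -1.0, y ≈ 32.1 km.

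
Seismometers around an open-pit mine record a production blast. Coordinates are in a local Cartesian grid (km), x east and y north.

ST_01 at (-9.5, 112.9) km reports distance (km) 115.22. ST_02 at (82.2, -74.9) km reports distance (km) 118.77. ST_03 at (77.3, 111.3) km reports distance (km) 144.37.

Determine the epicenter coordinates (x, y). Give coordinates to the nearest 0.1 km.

Circle about each station: (x + 9.5)² + (y − 112.9)² = 115.22²; (x − 82.2)² + (y + 74.9)² = 118.77²; (x − 77.3)² + (y − 111.3)² = 144.37².
Subtracting the ST_01 equation from the ST_02 and ST_03 equations removes the quadratic terms:
183.4 x − 375.6 y = -1300.47
173.6 x − 3.2 y = -2040.73
Solving the 2×2 system: x ≈ -11.8, y ≈ -2.3 km.
Check against ST_01 (with the unrounded x, y): √((x + 9.5)²+(y − 112.9)²) = 115.22 ≈ 115.22 km. ✓

x ≈ -11.8 km, y ≈ -2.3 km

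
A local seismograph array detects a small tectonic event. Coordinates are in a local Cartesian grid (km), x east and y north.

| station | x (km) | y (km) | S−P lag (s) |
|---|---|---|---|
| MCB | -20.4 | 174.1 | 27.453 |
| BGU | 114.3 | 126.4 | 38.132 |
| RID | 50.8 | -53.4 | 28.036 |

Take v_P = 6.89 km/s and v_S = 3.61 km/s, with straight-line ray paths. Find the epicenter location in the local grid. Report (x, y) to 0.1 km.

Distance from S−P lag: d = Δt · v_P v_S / (v_P − v_S) = Δt · (6.89·3.61)/(6.89−3.61) ≈ 7.5832·Δt.
So d_MCB = 208.18, d_BGU = 289.16, d_RID = 212.60 km.
Circle about each station: (x + 20.4)² + (y − 174.1)² = 208.18²; (x − 114.3)² + (y − 126.4)² = 289.16²; (x − 50.8)² + (y + 53.4)² = 212.60².
Subtracting pairs of circle equations eliminates x²+y² and gives linear equations (the radical axes):
269.4 x − 95.4 y = -41960.11
142.4 x − 455.0 y = -27154.62
Solving the 2×2 system: x ≈ -151.4, y ≈ 12.3 km.

x ≈ -151.4 km, y ≈ 12.3 km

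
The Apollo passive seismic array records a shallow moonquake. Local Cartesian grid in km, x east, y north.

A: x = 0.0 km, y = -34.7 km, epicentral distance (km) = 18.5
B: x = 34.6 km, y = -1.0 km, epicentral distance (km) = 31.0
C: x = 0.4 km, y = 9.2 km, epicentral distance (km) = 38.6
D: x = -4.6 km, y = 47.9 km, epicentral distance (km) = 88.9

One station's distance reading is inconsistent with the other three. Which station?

Solve using three stations at a time. Using A, B, C (subtract circle equations pairwise → linear system) gives (x, y) ≈ (16.3, -26.0).
Distances from that point to each station vs reported:
  A: calculated 18.5 vs reported 18.5 → residual 0.0 km
  B: calculated 31.0 vs reported 31.0 → residual 0.0 km
  C: calculated 38.6 vs reported 38.6 → residual 0.0 km
  D: calculated 76.8 vs reported 88.9 → residual 12.1 km
A, B, C are mutually consistent (residuals ≈ 0); D is off by 12.1 km.

D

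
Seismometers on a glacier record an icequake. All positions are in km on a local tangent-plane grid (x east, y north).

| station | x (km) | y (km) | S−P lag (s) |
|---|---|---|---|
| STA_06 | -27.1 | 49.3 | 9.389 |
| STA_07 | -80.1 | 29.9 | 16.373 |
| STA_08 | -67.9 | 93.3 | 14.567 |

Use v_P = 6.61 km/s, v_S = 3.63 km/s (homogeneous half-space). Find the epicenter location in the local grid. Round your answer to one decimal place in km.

Distance from S−P lag: d = Δt · v_P v_S / (v_P − v_S) = Δt · (6.61·3.63)/(6.61−3.63) ≈ 8.0518·Δt.
So d_STA_06 = 75.60, d_STA_07 = 131.83, d_STA_08 = 117.29 km.
Circle about each station: (x + 27.1)² + (y − 49.3)² = 75.60²; (x + 80.1)² + (y − 29.9)² = 131.83²; (x + 67.9)² + (y − 93.3)² = 117.29².
Subtracting pairs of circle equations eliminates x²+y² and gives linear equations (the radical axes):
-106.0 x − 38.8 y = -7518.67
-81.6 x + 88.0 y = 2108.82
Solving the 2×2 system: x ≈ 46.4, y ≈ 67.0 km.
Check against STA_06 (with the unrounded x, y): √((x + 27.1)²+(y − 49.3)²) = 75.61 ≈ 75.60 km. ✓

(46.4, 67.0)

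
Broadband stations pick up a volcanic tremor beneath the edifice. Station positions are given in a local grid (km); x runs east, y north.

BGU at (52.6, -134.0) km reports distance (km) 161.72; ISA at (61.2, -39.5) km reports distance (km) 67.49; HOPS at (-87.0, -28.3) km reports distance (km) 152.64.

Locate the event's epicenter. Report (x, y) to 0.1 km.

Circle about each station: (x − 52.6)² + (y + 134.0)² = 161.72²; (x − 61.2)² + (y + 39.5)² = 67.49²; (x + 87.0)² + (y + 28.3)² = 152.64².
Subtracting pairs of circle equations eliminates x²+y² and gives linear equations (the radical axes):
17.2 x + 189.0 y = 6181.39
-279.2 x + 211.4 y = -9498.48
Solving the 2×2 system: x ≈ 55.0, y ≈ 27.7 km.

55.0 km east, 27.7 km north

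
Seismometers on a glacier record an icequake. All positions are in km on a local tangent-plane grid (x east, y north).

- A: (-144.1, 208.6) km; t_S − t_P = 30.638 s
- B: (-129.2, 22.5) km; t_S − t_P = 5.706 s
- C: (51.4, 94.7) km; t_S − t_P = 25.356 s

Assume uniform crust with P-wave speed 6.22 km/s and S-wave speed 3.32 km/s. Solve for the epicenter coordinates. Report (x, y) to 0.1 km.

Distance from S−P lag: d = Δt · v_P v_S / (v_P − v_S) = Δt · (6.22·3.32)/(6.22−3.32) ≈ 7.1208·Δt.
So d_A = 218.17, d_B = 40.63, d_C = 180.56 km.
Circle about each station: (x + 144.1)² + (y − 208.6)² = 218.17²; (x + 129.2)² + (y − 22.5)² = 40.63²; (x − 51.4)² + (y − 94.7)² = 180.56².
Subtracting pairs of circle equations eliminates x²+y² and gives linear equations (the radical axes):
29.8 x − 372.2 y = -1132.53
391.0 x − 227.8 y = -37672.48
Solving the 2×2 system: x ≈ -99.2, y ≈ -4.9 km.

(-99.2, -4.9)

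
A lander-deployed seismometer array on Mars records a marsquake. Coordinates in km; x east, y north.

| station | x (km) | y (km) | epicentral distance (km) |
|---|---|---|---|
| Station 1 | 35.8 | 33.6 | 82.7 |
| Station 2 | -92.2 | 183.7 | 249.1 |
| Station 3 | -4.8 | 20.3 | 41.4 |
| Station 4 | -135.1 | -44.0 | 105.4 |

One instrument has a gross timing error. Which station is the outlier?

Station 2

Solve using three stations at a time. Using Station 1, Station 3, Station 4 (subtract circle equations pairwise → linear system) gives (x, y) ≈ (-36.9, -5.8).
Distances from that point to each station vs reported:
  Station 1: calculated 82.7 vs reported 82.7 → residual 0.0 km
  Station 2: calculated 197.4 vs reported 249.1 → residual 51.7 km
  Station 3: calculated 41.3 vs reported 41.4 → residual 0.1 km
  Station 4: calculated 105.4 vs reported 105.4 → residual 0.0 km
Station 1, Station 3, Station 4 are mutually consistent (residuals ≈ 0); Station 2 is off by 51.7 km.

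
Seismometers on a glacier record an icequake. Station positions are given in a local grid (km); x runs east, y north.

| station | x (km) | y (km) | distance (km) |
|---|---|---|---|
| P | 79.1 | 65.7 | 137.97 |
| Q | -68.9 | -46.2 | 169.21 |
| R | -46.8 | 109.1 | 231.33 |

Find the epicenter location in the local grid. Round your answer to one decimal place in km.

x ≈ 98.5 km, y ≈ -70.9 km

Circle about each station: (x − 79.1)² + (y − 65.7)² = 137.97²; (x + 68.9)² + (y + 46.2)² = 169.21²; (x + 46.8)² + (y − 109.1)² = 231.33².
Subtracting pairs of circle equations eliminates x²+y² and gives linear equations (the radical axes):
-296.0 x − 223.8 y = -13287.95
-251.8 x + 86.8 y = -30958.10
Solving the 2×2 system: x ≈ 98.5, y ≈ -70.9 km.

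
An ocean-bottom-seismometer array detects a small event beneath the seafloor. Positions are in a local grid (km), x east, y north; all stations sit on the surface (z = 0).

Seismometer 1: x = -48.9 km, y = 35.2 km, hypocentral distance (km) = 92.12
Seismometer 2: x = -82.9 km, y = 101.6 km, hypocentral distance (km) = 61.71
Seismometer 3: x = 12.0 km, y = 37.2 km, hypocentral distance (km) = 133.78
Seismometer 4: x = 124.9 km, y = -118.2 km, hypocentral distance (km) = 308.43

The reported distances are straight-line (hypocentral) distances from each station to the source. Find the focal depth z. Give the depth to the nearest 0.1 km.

z ≈ 58.3 km

Each station gives a sphere (x−x_i)² + (y−y_i)² + z² = d_i² (stations at z=0).
Subtracting the Seismometer 1 sphere from Seismometer 2 and Seismometer 3: z² cancels, leaving linear equations in x and y:
-68.0 x + 132.8 y = 18242.69
121.8 x + 4.0 y = -11513.40
Solving: x ≈ -97.401, y ≈ 87.496 km (keep extra digits for the depth step; rounded: -97.4, 87.5).
Then from the Seismometer 1 sphere: z² = 92.12² − (x + 48.9)² − (y − 35.2)² with x = -97.401, y = 87.496, so z ≈ 58.300 ≈ 58.3 km.
Check against Seismometer 4 (with the unrounded solution): distance 308.43 ≈ 308.43 km. ✓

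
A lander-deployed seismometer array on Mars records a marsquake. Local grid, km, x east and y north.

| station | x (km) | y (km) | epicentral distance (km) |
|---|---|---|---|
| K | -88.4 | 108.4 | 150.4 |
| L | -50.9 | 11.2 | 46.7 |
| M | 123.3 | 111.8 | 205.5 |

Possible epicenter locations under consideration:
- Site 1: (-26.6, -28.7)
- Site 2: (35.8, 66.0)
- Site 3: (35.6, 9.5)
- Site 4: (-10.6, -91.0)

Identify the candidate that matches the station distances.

Site 1

For each candidate, compare |candidate − station| to the reported distance:
Site 1: residuals K 0.0, L 0.0, M 0.0 → max 0.0 km
Site 2: residuals K 19.2, L 55.9, M 106.7 → max 106.7 km
Site 3: residuals K 8.2, L 39.8, M 70.8 → max 70.8 km
Site 4: residuals K 63.6, L 63.2, M 37.5 → max 63.6 km
Only Site 1 has all residuals ≈ 0.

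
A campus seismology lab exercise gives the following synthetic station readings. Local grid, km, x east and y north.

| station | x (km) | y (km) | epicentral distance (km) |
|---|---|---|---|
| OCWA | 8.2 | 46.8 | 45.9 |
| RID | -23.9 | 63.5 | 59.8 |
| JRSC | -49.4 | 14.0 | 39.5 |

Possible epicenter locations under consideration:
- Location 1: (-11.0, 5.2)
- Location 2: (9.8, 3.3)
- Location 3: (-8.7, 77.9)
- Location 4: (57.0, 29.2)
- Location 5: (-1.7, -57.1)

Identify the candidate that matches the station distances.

For each candidate, compare |candidate − station| to the reported distance:
Location 1: residuals OCWA 0.1, RID 0.1, JRSC 0.1 → max 0.1 km
Location 2: residuals OCWA 2.4, RID 9.2, JRSC 20.7 → max 20.7 km
Location 3: residuals OCWA 10.5, RID 38.9, JRSC 36.3 → max 38.9 km
Location 4: residuals OCWA 6.0, RID 28.1, JRSC 68.0 → max 68.0 km
Location 5: residuals OCWA 58.5, RID 62.8, JRSC 46.1 → max 62.8 km
Only Location 1 has all residuals ≈ 0.

Location 1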